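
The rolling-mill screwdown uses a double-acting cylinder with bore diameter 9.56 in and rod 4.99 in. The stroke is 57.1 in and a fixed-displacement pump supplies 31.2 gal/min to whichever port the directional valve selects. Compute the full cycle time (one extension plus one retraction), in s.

t ≈ 58.9 s

Cap-side area A_cap = π/4 × (9.56 in)² = 71.78 in^2
Rod-side annular area A_ann = π/4 × (9.56² − 4.99²) = 52.22 in^2
t_ext = A_cap·L/Q = 34.12 s
t_ret = A_ann·L/Q = 24.83 s
t_cycle = t_ext + t_ret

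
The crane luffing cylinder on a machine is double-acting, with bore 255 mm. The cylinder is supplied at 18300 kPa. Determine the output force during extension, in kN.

F ≈ 935 kN

Cap-side area A_cap = π/4 × (255 mm)² = 51070 mm^2
F = P × A_cap = 18300 kPa × A_cap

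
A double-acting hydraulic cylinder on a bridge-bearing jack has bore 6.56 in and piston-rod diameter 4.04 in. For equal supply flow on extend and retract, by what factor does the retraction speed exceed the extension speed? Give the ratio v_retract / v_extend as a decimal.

Cap-side area A_cap = π/4 × (6.56 in)² = 33.80 in^2
Rod-side annular area A_ann = π/4 × (6.56² − 4.04²) = 20.98 in^2
For equal Q, v ∝ 1/A, so v_ret/v_ext = A_cap/A_ann.

v_ret/v_ext ≈ 1.61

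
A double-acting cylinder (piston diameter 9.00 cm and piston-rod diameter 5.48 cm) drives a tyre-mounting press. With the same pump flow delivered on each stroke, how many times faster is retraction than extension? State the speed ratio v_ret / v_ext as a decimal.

v_ret/v_ext ≈ 1.59

Cap-side area A_cap = π/4 × (9.00 cm)² = 63.62 cm^2
Rod-side annular area A_ann = π/4 × (9.00² − 5.48²) = 40.03 cm^2
For equal Q, v ∝ 1/A, so v_ret/v_ext = A_cap/A_ann.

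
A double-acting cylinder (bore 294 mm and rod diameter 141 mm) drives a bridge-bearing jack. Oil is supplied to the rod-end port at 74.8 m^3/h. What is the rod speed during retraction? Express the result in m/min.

v ≈ 23.8 m/min

Rod-side annular area A_ann = π/4 × (294² − 141²) = 52270 mm^2
Flow into the rod-end port fills the annular volume.
v = Q / A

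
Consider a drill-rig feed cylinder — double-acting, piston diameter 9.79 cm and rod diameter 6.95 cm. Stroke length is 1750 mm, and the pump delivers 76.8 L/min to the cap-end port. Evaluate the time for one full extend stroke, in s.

t ≈ 10.3 s

Cap-side area A_cap = π/4 × (9.79 cm)² = 75.28 cm^2
Swept volume V = A × L; t = V / Q = A·L / Q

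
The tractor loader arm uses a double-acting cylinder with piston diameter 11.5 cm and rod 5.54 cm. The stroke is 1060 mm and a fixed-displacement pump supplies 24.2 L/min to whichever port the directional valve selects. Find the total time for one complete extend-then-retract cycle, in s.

t ≈ 48.3 s

Cap-side area A_cap = π/4 × (11.5 cm)² = 103.9 cm^2
Rod-side annular area A_ann = π/4 × (11.5² − 5.54²) = 79.76 cm^2
t_ext = A_cap·L/Q = 27.30 s
t_ret = A_ann·L/Q = 20.96 s
t_cycle = t_ext + t_ret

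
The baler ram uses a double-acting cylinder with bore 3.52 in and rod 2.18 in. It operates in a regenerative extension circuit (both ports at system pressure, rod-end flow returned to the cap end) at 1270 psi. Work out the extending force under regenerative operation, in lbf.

With equal pressure on both faces, forces on the annular region cancel; the net push is pressure × rod cross-section.
Rod cross-section A_rod = π/4 × (2.18 in)² = 3.733 in^2
F = P × A_rod

F ≈ 4740 lbf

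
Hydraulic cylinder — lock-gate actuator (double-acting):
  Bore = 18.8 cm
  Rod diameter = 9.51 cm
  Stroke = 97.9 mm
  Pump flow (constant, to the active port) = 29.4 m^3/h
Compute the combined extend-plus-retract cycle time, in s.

t ≈ 0.580 s

Cap-side area A_cap = π/4 × (18.8 cm)² = 277.6 cm^2
Rod-side annular area A_ann = π/4 × (18.8² − 9.51²) = 206.6 cm^2
t_ext = A_cap·L/Q = 0.3328 s
t_ret = A_ann·L/Q = 0.2476 s
t_cycle = t_ext + t_ret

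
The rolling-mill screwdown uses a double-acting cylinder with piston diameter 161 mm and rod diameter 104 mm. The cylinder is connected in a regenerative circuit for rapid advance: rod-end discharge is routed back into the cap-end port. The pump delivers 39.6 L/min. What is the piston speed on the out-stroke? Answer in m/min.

In regeneration the rod-end outflow joins the pump flow into the cap end, so the net volume the pump must supply per unit advance equals the rod cross-section area.
Rod cross-section A_rod = π/4 × (104 mm)² = 8495 mm^2
v = Q_pump / A_rod

v ≈ 4.66 m/min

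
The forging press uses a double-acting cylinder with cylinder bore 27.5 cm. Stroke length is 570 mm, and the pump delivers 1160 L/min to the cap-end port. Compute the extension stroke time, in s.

t ≈ 1.75 s

Cap-side area A_cap = π/4 × (27.5 cm)² = 594.0 cm^2
Swept volume V = A × L; t = V / Q = A·L / Q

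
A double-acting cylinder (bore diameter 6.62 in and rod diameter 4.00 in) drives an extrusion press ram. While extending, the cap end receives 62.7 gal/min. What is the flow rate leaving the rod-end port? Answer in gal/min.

Cap-side area A_cap = π/4 × (6.62 in)² = 34.42 in^2
Rod-side annular area A_ann = π/4 × (6.62² − 4.00²) = 21.85 in^2
Piston speed v = Q_in/A_cap; rod-end outflow Q_out = v × A_ann = Q_in × A_ann/A_cap.

Q_out ≈ 39.8 gal/min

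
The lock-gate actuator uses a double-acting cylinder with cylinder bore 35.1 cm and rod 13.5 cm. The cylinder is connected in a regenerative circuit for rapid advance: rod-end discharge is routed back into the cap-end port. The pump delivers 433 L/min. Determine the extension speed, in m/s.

v ≈ 0.504 m/s

In regeneration the rod-end outflow joins the pump flow into the cap end, so the net volume the pump must supply per unit advance equals the rod cross-section area.
Rod cross-section A_rod = π/4 × (13.5 cm)² = 143.1 cm^2
v = Q_pump / A_rod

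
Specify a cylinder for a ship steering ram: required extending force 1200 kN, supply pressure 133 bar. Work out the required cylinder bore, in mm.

Extension force acts on the full piston face: F = P × (π/4)D².
D = √(4F / (πP)) = √(4 × 1200 kN / (π × 133 bar))

D ≈ 339 mm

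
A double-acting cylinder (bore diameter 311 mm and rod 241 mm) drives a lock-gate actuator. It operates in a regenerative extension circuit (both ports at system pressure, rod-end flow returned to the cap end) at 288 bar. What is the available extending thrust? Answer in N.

F ≈ 1.31e6 N

With equal pressure on both faces, forces on the annular region cancel; the net push is pressure × rod cross-section.
Rod cross-section A_rod = π/4 × (241 mm)² = 45620 mm^2
F = P × A_rod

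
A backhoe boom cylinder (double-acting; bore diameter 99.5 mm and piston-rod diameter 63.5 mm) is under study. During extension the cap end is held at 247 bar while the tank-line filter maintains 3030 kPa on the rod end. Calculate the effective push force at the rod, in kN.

Cap-side area A_cap = π/4 × (99.5 mm)² = 7776 mm^2
Rod-side annular area A_ann = π/4 × (99.5² − 63.5²) = 4609 mm^2
Net thrust = P_cap·A_cap − P_rod·A_ann = 192.1 kN − 13.96 kN

F ≈ 178 kN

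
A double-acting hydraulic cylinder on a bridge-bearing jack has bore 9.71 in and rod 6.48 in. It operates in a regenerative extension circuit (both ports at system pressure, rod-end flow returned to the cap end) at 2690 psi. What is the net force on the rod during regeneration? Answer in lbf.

F ≈ 88700 lbf

With equal pressure on both faces, forces on the annular region cancel; the net push is pressure × rod cross-section.
Rod cross-section A_rod = π/4 × (6.48 in)² = 32.98 in^2
F = P × A_rod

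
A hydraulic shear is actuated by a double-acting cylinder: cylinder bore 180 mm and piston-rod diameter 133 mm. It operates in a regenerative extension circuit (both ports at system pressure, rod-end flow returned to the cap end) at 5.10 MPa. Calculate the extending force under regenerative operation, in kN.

F ≈ 70.9 kN

With equal pressure on both faces, forces on the annular region cancel; the net push is pressure × rod cross-section.
Rod cross-section A_rod = π/4 × (133 mm)² = 13890 mm^2
F = P × A_rod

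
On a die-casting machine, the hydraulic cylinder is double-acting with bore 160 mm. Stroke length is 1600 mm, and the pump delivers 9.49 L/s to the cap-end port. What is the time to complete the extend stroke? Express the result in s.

Cap-side area A_cap = π/4 × (160 mm)² = 20110 mm^2
Swept volume V = A × L; t = V / Q = A·L / Q

t ≈ 3.39 s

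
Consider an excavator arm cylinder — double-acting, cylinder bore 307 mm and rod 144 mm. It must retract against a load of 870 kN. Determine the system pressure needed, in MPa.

P ≈ 15.1 MPa

Rod-side annular area A_ann = π/4 × (307² − 144²) = 57740 mm^2
Retraction: pressure acts on the annular area.
P = F / A = 870 kN / A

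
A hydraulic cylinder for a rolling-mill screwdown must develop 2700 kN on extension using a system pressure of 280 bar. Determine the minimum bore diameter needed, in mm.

D ≈ 350 mm

Extension force acts on the full piston face: F = P × (π/4)D².
D = √(4F / (πP)) = √(4 × 2700 kN / (π × 280 bar))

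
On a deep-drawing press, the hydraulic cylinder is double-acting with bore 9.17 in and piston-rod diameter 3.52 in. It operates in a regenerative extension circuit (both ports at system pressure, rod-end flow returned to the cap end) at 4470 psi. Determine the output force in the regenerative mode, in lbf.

F ≈ 43500 lbf

With equal pressure on both faces, forces on the annular region cancel; the net push is pressure × rod cross-section.
Rod cross-section A_rod = π/4 × (3.52 in)² = 9.731 in^2
F = P × A_rod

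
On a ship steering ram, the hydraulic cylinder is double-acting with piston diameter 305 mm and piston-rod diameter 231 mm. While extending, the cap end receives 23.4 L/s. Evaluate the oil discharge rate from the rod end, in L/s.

Cap-side area A_cap = π/4 × (305 mm)² = 73060 mm^2
Rod-side annular area A_ann = π/4 × (305² − 231²) = 31150 mm^2
Piston speed v = Q_in/A_cap; rod-end outflow Q_out = v × A_ann = Q_in × A_ann/A_cap.

Q_out ≈ 9.98 L/s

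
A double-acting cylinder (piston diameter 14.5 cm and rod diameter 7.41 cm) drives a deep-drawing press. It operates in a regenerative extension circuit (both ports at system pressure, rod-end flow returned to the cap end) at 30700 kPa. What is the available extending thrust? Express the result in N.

F ≈ 1.32e5 N

With equal pressure on both faces, forces on the annular region cancel; the net push is pressure × rod cross-section.
Rod cross-section A_rod = π/4 × (7.41 cm)² = 43.12 cm^2
F = P × A_rod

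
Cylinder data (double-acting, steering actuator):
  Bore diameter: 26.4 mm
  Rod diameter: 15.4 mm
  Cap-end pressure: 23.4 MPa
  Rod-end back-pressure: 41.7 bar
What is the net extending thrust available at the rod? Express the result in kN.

Cap-side area A_cap = π/4 × (26.4 mm)² = 547.4 mm^2
Rod-side annular area A_ann = π/4 × (26.4² − 15.4²) = 361.1 mm^2
Net thrust = P_cap·A_cap − P_rod·A_ann = 12.81 kN − 1.506 kN

F ≈ 11.3 kN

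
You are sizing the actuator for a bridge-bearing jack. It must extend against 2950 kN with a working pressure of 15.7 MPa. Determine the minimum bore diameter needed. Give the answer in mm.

D ≈ 489 mm

Extension force acts on the full piston face: F = P × (π/4)D².
D = √(4F / (πP)) = √(4 × 2950 kN / (π × 15.7 MPa))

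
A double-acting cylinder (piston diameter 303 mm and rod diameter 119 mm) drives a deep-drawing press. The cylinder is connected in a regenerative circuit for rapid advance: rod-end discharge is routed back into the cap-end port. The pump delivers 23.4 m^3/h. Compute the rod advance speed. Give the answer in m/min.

v ≈ 35.1 m/min

In regeneration the rod-end outflow joins the pump flow into the cap end, so the net volume the pump must supply per unit advance equals the rod cross-section area.
Rod cross-section A_rod = π/4 × (119 mm)² = 11120 mm^2
v = Q_pump / A_rod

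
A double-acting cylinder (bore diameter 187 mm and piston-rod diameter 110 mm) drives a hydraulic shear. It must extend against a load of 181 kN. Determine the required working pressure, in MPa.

Cap-side area A_cap = π/4 × (187 mm)² = 27460 mm^2
P = F / A = 181 kN / A

P ≈ 6.59 MPa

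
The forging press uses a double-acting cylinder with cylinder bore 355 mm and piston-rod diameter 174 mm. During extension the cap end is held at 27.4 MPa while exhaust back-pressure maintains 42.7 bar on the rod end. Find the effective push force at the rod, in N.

F ≈ 2.39e6 N

Cap-side area A_cap = π/4 × (355 mm)² = 98980 mm^2
Rod-side annular area A_ann = π/4 × (355² − 174²) = 75200 mm^2
Net thrust = P_cap·A_cap − P_rod·A_ann = 2.712e6 N − 3.211e5 N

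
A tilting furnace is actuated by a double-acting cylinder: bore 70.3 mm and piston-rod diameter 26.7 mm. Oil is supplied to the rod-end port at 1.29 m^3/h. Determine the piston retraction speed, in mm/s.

Rod-side annular area A_ann = π/4 × (70.3² − 26.7²) = 3322 mm^2
Flow into the rod-end port fills the annular volume.
v = Q / A

v ≈ 108 mm/s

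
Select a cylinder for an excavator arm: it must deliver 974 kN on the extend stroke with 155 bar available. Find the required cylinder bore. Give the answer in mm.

Extension force acts on the full piston face: F = P × (π/4)D².
D = √(4F / (πP)) = √(4 × 974 kN / (π × 155 bar))

D ≈ 283 mm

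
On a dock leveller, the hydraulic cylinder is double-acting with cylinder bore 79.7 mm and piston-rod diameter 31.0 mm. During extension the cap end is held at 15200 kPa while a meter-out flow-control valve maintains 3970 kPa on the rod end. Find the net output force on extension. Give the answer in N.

F ≈ 59000 N

Cap-side area A_cap = π/4 × (79.7 mm)² = 4989 mm^2
Rod-side annular area A_ann = π/4 × (79.7² − 31.0²) = 4234 mm^2
Net thrust = P_cap·A_cap − P_rod·A_ann = 75830 N − 16810 N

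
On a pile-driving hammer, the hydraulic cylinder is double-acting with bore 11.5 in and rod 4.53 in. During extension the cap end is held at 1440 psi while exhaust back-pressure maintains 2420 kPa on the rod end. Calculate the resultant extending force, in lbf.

Cap-side area A_cap = π/4 × (11.5 in)² = 103.9 in^2
Rod-side annular area A_ann = π/4 × (11.5² − 4.53²) = 87.75 in^2
Net thrust = P_cap·A_cap − P_rod·A_ann = 1.496e5 lbf − 30800 lbf

F ≈ 1.19e5 lbf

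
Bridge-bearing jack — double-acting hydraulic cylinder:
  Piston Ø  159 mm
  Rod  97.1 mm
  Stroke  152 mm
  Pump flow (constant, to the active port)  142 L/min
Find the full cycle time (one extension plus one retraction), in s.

t ≈ 2.07 s

Cap-side area A_cap = π/4 × (159 mm)² = 19860 mm^2
Rod-side annular area A_ann = π/4 × (159² − 97.1²) = 12450 mm^2
t_ext = A_cap·L/Q = 1.275 s
t_ret = A_ann·L/Q = 0.7996 s
t_cycle = t_ext + t_ret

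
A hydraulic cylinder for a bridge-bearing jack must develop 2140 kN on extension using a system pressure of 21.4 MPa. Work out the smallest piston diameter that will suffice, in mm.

D ≈ 357 mm

Extension force acts on the full piston face: F = P × (π/4)D².
D = √(4F / (πP)) = √(4 × 2140 kN / (π × 21.4 MPa))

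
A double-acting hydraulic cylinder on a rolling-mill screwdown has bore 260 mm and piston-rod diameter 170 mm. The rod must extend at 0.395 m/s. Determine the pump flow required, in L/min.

Q ≈ 1260 L/min

Cap-side area A_cap = π/4 × (260 mm)² = 53090 mm^2
Q = A × v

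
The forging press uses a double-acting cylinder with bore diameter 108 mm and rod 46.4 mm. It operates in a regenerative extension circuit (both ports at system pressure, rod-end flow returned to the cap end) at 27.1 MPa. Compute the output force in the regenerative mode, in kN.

With equal pressure on both faces, forces on the annular region cancel; the net push is pressure × rod cross-section.
Rod cross-section A_rod = π/4 × (46.4 mm)² = 1691 mm^2
F = P × A_rod

F ≈ 45.8 kN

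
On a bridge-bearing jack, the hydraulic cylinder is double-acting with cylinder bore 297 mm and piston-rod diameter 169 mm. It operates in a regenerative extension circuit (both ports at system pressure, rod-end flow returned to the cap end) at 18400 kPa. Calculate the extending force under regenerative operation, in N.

F ≈ 4.13e5 N

With equal pressure on both faces, forces on the annular region cancel; the net push is pressure × rod cross-section.
Rod cross-section A_rod = π/4 × (169 mm)² = 22430 mm^2
F = P × A_rod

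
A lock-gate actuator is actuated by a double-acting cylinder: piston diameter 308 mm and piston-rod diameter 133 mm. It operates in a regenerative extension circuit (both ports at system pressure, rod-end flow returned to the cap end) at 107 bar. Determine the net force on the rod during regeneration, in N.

With equal pressure on both faces, forces on the annular region cancel; the net push is pressure × rod cross-section.
Rod cross-section A_rod = π/4 × (133 mm)² = 13890 mm^2
F = P × A_rod

F ≈ 1.49e5 N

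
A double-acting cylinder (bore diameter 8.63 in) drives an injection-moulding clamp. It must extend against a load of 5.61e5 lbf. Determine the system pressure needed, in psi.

Cap-side area A_cap = π/4 × (8.63 in)² = 58.49 in^2
P = F / A = 5.61e5 lbf / A

P ≈ 9590 psi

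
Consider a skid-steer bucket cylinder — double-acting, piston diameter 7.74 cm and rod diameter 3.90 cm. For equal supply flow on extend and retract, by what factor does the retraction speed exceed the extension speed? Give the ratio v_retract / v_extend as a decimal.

v_ret/v_ext ≈ 1.34

Cap-side area A_cap = π/4 × (7.74 cm)² = 47.05 cm^2
Rod-side annular area A_ann = π/4 × (7.74² − 3.90²) = 35.11 cm^2
For equal Q, v ∝ 1/A, so v_ret/v_ext = A_cap/A_ann.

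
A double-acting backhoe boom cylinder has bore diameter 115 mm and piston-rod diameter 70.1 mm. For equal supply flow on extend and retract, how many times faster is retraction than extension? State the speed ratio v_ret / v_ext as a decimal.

Cap-side area A_cap = π/4 × (115 mm)² = 10390 mm^2
Rod-side annular area A_ann = π/4 × (115² − 70.1²) = 6527 mm^2
For equal Q, v ∝ 1/A, so v_ret/v_ext = A_cap/A_ann.

v_ret/v_ext ≈ 1.59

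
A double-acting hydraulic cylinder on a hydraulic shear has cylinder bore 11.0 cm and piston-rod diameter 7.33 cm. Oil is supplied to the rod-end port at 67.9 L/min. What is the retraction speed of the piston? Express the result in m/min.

Rod-side annular area A_ann = π/4 × (11.0² − 7.33²) = 52.83 cm^2
Flow into the rod-end port fills the annular volume.
v = Q / A

v ≈ 12.9 m/min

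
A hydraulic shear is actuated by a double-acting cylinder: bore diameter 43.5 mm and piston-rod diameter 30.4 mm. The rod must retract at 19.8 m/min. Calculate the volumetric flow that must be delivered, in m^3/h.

Q ≈ 0.903 m^3/h

Rod-side annular area A_ann = π/4 × (43.5² − 30.4²) = 760.3 mm^2
Q = A × v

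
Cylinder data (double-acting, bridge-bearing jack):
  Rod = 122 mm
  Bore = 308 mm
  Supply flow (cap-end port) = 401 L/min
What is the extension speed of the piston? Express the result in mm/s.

Cap-side area A_cap = π/4 × (308 mm)² = 74510 mm^2
v = Q / A

v ≈ 89.7 mm/s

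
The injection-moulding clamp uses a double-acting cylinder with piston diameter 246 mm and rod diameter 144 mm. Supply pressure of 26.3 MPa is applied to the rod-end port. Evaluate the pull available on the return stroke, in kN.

F ≈ 822 kN

Rod-side annular area A_ann = π/4 × (246² − 144²) = 31240 mm^2
On retraction the pressure acts on the annular area (bore minus rod).
F = P × A_ann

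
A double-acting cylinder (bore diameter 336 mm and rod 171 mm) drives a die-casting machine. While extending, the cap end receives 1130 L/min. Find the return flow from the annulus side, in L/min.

Cap-side area A_cap = π/4 × (336 mm)² = 88670 mm^2
Rod-side annular area A_ann = π/4 × (336² − 171²) = 65700 mm^2
Piston speed v = Q_in/A_cap; rod-end outflow Q_out = v × A_ann = Q_in × A_ann/A_cap.

Q_out ≈ 837 L/min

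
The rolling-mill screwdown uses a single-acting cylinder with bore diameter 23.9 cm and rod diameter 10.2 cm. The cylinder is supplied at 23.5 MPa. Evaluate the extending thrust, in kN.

F ≈ 1050 kN

Cap-side area A_cap = π/4 × (23.9 cm)² = 448.6 cm^2
F = P × A_cap = 23.5 MPa × A_cap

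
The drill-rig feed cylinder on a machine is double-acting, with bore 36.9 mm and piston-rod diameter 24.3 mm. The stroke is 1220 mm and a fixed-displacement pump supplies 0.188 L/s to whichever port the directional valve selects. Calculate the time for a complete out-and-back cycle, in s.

Cap-side area A_cap = π/4 × (36.9 mm)² = 1069 mm^2
Rod-side annular area A_ann = π/4 × (36.9² − 24.3²) = 605.6 mm^2
t_ext = A_cap·L/Q = 6.940 s
t_ret = A_ann·L/Q = 3.930 s
t_cycle = t_ext + t_ret

t ≈ 10.9 s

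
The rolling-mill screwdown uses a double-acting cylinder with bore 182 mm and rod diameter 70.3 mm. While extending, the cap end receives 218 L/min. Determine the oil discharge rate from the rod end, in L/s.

Q_out ≈ 3.09 L/s

Cap-side area A_cap = π/4 × (182 mm)² = 26020 mm^2
Rod-side annular area A_ann = π/4 × (182² − 70.3²) = 22130 mm^2
Piston speed v = Q_in/A_cap; rod-end outflow Q_out = v × A_ann = Q_in × A_ann/A_cap.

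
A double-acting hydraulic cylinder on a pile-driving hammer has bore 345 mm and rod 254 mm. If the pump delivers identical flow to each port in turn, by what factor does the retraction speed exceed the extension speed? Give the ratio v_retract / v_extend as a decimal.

v_ret/v_ext ≈ 2.18

Cap-side area A_cap = π/4 × (345 mm)² = 93480 mm^2
Rod-side annular area A_ann = π/4 × (345² − 254²) = 42810 mm^2
For equal Q, v ∝ 1/A, so v_ret/v_ext = A_cap/A_ann.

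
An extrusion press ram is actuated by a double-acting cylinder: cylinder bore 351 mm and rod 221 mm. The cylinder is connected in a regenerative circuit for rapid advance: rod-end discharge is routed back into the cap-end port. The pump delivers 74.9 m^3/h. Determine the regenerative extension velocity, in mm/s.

v ≈ 542 mm/s

In regeneration the rod-end outflow joins the pump flow into the cap end, so the net volume the pump must supply per unit advance equals the rod cross-section area.
Rod cross-section A_rod = π/4 × (221 mm)² = 38360 mm^2
v = Q_pump / A_rod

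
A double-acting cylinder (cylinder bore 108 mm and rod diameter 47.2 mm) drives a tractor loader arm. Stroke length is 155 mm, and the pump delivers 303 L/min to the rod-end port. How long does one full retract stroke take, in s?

Rod-side annular area A_ann = π/4 × (108² − 47.2²) = 7411 mm^2
Swept volume V = A × L; t = V / Q = A·L / Q

t ≈ 0.227 s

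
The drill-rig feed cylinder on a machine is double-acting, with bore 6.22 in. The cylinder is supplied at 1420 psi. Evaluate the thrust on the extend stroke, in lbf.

F ≈ 43100 lbf

Cap-side area A_cap = π/4 × (6.22 in)² = 30.39 in^2
F = P × A_cap = 1420 psi × A_cap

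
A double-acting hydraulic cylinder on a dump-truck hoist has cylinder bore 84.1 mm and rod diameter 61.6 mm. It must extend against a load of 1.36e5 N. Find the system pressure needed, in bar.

P ≈ 245 bar

Cap-side area A_cap = π/4 × (84.1 mm)² = 5555 mm^2
P = F / A = 1.36e5 N / A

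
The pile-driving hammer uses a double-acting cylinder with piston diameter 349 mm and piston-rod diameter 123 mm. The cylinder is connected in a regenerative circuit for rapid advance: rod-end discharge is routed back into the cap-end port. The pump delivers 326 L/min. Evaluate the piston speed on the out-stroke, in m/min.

v ≈ 27.4 m/min

In regeneration the rod-end outflow joins the pump flow into the cap end, so the net volume the pump must supply per unit advance equals the rod cross-section area.
Rod cross-section A_rod = π/4 × (123 mm)² = 11880 mm^2
v = Q_pump / A_rod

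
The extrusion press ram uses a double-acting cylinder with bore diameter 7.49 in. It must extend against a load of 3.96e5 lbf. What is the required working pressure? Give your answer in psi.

Cap-side area A_cap = π/4 × (7.49 in)² = 44.06 in^2
P = F / A = 3.96e5 lbf / A

P ≈ 8990 psi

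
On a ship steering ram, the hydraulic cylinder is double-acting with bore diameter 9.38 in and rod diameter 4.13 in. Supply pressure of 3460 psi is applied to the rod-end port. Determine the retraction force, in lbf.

Rod-side annular area A_ann = π/4 × (9.38² − 4.13²) = 55.71 in^2
On retraction the pressure acts on the annular area (bore minus rod).
F = P × A_ann

F ≈ 1.93e5 lbf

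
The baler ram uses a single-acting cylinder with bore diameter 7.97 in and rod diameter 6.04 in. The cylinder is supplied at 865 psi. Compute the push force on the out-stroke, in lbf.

F ≈ 43200 lbf

Cap-side area A_cap = π/4 × (7.97 in)² = 49.89 in^2
F = P × A_cap = 865 psi × A_cap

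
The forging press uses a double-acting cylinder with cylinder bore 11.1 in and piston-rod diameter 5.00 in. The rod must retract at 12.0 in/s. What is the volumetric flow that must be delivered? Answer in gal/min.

Q ≈ 240 gal/min

Rod-side annular area A_ann = π/4 × (11.1² − 5.00²) = 77.13 in^2
Q = A × v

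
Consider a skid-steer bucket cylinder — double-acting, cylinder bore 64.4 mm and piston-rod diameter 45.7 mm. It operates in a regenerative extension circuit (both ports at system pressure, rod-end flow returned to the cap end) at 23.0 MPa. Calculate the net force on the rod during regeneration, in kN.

F ≈ 37.7 kN

With equal pressure on both faces, forces on the annular region cancel; the net push is pressure × rod cross-section.
Rod cross-section A_rod = π/4 × (45.7 mm)² = 1640 mm^2
F = P × A_rod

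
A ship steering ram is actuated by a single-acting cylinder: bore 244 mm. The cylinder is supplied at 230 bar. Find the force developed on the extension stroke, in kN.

Cap-side area A_cap = π/4 × (244 mm)² = 46760 mm^2
F = P × A_cap = 230 bar × A_cap

F ≈ 1080 kN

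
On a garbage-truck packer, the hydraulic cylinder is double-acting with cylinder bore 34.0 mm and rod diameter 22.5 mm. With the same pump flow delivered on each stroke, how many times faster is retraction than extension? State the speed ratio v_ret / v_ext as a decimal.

v_ret/v_ext ≈ 1.78

Cap-side area A_cap = π/4 × (34.0 mm)² = 907.9 mm^2
Rod-side annular area A_ann = π/4 × (34.0² − 22.5²) = 510.3 mm^2
For equal Q, v ∝ 1/A, so v_ret/v_ext = A_cap/A_ann.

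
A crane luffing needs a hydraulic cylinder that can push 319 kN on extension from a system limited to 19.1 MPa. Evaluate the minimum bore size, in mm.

Extension force acts on the full piston face: F = P × (π/4)D².
D = √(4F / (πP)) = √(4 × 319 kN / (π × 19.1 MPa))

D ≈ 146 mm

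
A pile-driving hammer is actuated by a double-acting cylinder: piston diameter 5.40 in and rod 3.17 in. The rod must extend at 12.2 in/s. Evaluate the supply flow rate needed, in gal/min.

Q ≈ 72.6 gal/min

Cap-side area A_cap = π/4 × (5.40 in)² = 22.90 in^2
Q = A × v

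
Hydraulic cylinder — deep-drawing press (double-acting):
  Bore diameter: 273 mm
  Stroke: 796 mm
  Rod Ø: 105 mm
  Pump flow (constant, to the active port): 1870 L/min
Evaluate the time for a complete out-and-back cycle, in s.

Cap-side area A_cap = π/4 × (273 mm)² = 58530 mm^2
Rod-side annular area A_ann = π/4 × (273² − 105²) = 49880 mm^2
t_ext = A_cap·L/Q = 1.495 s
t_ret = A_ann·L/Q = 1.274 s
t_cycle = t_ext + t_ret

t ≈ 2.77 s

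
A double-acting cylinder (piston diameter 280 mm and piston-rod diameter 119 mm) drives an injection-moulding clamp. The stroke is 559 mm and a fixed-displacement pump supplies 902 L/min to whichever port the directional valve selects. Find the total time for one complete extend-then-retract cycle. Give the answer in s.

t ≈ 4.17 s

Cap-side area A_cap = π/4 × (280 mm)² = 61580 mm^2
Rod-side annular area A_ann = π/4 × (280² − 119²) = 50450 mm^2
t_ext = A_cap·L/Q = 2.290 s
t_ret = A_ann·L/Q = 1.876 s
t_cycle = t_ext + t_ret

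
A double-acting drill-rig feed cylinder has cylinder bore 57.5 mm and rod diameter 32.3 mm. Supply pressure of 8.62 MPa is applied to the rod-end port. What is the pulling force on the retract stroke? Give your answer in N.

Rod-side annular area A_ann = π/4 × (57.5² − 32.3²) = 1777 mm^2
On retraction the pressure acts on the annular area (bore minus rod).
F = P × A_ann

F ≈ 15300 N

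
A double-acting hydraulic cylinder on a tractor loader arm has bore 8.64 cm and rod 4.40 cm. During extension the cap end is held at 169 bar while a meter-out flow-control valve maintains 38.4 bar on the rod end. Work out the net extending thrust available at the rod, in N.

F ≈ 82400 N

Cap-side area A_cap = π/4 × (8.64 cm)² = 58.63 cm^2
Rod-side annular area A_ann = π/4 × (8.64² − 4.40²) = 43.42 cm^2
Net thrust = P_cap·A_cap − P_rod·A_ann = 99080 N − 16670 N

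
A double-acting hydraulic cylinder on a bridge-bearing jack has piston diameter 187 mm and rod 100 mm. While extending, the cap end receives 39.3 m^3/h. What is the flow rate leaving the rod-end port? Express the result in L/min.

Q_out ≈ 468 L/min

Cap-side area A_cap = π/4 × (187 mm)² = 27460 mm^2
Rod-side annular area A_ann = π/4 × (187² − 100²) = 19610 mm^2
Piston speed v = Q_in/A_cap; rod-end outflow Q_out = v × A_ann = Q_in × A_ann/A_cap.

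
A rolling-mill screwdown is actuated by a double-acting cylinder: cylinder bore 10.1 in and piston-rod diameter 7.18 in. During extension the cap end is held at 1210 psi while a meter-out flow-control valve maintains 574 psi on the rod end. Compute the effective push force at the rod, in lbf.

F ≈ 74200 lbf

Cap-side area A_cap = π/4 × (10.1 in)² = 80.12 in^2
Rod-side annular area A_ann = π/4 × (10.1² − 7.18²) = 39.63 in^2
Net thrust = P_cap·A_cap − P_rod·A_ann = 96940 lbf − 22750 lbf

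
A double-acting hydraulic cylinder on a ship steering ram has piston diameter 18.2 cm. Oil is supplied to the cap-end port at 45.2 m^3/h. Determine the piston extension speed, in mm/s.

Cap-side area A_cap = π/4 × (18.2 cm)² = 260.2 cm^2
v = Q / A

v ≈ 483 mm/s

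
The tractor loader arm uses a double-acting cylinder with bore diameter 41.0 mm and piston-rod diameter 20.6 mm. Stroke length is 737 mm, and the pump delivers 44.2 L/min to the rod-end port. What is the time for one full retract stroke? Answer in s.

Rod-side annular area A_ann = π/4 × (41.0² − 20.6²) = 987.0 mm^2
Swept volume V = A × L; t = V / Q = A·L / Q

t ≈ 0.987 s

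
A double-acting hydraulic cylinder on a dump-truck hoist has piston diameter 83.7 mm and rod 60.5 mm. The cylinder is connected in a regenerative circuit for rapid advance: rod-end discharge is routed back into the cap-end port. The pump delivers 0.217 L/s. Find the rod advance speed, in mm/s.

v ≈ 75.5 mm/s

In regeneration the rod-end outflow joins the pump flow into the cap end, so the net volume the pump must supply per unit advance equals the rod cross-section area.
Rod cross-section A_rod = π/4 × (60.5 mm)² = 2875 mm^2
v = Q_pump / A_rod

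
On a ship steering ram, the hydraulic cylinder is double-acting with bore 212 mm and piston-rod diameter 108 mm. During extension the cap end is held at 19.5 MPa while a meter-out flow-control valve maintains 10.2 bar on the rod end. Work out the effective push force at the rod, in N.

F ≈ 6.62e5 N

Cap-side area A_cap = π/4 × (212 mm)² = 35300 mm^2
Rod-side annular area A_ann = π/4 × (212² − 108²) = 26140 mm^2
Net thrust = P_cap·A_cap − P_rod·A_ann = 6.883e5 N − 26660 N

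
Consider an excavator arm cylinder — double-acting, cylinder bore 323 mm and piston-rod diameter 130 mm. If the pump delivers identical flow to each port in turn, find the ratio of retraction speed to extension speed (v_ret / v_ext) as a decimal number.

Cap-side area A_cap = π/4 × (323 mm)² = 81940 mm^2
Rod-side annular area A_ann = π/4 × (323² − 130²) = 68670 mm^2
For equal Q, v ∝ 1/A, so v_ret/v_ext = A_cap/A_ann.

v_ret/v_ext ≈ 1.19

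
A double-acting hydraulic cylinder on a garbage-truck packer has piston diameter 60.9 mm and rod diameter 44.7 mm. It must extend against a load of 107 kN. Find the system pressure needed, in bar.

Cap-side area A_cap = π/4 × (60.9 mm)² = 2913 mm^2
P = F / A = 107 kN / A

P ≈ 367 bar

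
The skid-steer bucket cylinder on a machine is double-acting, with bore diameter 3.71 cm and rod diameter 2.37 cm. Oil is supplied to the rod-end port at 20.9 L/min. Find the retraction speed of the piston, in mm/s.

v ≈ 544 mm/s

Rod-side annular area A_ann = π/4 × (3.71² − 2.37²) = 6.399 cm^2
Flow into the rod-end port fills the annular volume.
v = Q / A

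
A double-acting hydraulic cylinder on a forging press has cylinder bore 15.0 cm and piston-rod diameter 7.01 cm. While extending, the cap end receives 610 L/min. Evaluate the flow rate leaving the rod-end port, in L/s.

Cap-side area A_cap = π/4 × (15.0 cm)² = 176.7 cm^2
Rod-side annular area A_ann = π/4 × (15.0² − 7.01²) = 138.1 cm^2
Piston speed v = Q_in/A_cap; rod-end outflow Q_out = v × A_ann = Q_in × A_ann/A_cap.

Q_out ≈ 7.95 L/s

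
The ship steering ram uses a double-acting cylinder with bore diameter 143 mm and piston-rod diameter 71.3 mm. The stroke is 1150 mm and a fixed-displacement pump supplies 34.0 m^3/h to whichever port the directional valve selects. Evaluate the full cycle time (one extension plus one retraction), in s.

Cap-side area A_cap = π/4 × (143 mm)² = 16060 mm^2
Rod-side annular area A_ann = π/4 × (143² − 71.3²) = 12070 mm^2
t_ext = A_cap·L/Q = 1.956 s
t_ret = A_ann·L/Q = 1.469 s
t_cycle = t_ext + t_ret

t ≈ 3.43 s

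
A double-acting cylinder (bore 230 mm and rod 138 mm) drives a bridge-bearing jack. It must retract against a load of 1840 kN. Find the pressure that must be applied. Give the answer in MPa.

P ≈ 69.2 MPa

Rod-side annular area A_ann = π/4 × (230² − 138²) = 26590 mm^2
Retraction: pressure acts on the annular area.
P = F / A = 1840 kN / A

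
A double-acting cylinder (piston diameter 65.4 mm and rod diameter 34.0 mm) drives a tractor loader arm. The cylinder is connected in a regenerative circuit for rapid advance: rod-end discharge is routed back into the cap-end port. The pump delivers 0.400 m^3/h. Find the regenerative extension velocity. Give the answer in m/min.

v ≈ 7.34 m/min

In regeneration the rod-end outflow joins the pump flow into the cap end, so the net volume the pump must supply per unit advance equals the rod cross-section area.
Rod cross-section A_rod = π/4 × (34.0 mm)² = 907.9 mm^2
v = Q_pump / A_rod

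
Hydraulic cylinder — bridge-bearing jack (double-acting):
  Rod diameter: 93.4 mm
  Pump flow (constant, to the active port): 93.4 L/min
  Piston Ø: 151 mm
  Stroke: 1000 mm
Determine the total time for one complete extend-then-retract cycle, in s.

Cap-side area A_cap = π/4 × (151 mm)² = 17910 mm^2
Rod-side annular area A_ann = π/4 × (151² − 93.4²) = 11060 mm^2
t_ext = A_cap·L/Q = 11.50 s
t_ret = A_ann·L/Q = 7.103 s
t_cycle = t_ext + t_ret

t ≈ 18.6 s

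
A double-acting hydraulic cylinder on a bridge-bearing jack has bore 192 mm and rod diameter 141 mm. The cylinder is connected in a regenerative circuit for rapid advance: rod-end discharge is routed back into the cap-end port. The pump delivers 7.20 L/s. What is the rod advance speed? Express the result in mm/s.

v ≈ 461 mm/s

In regeneration the rod-end outflow joins the pump flow into the cap end, so the net volume the pump must supply per unit advance equals the rod cross-section area.
Rod cross-section A_rod = π/4 × (141 mm)² = 15610 mm^2
v = Q_pump / A_rod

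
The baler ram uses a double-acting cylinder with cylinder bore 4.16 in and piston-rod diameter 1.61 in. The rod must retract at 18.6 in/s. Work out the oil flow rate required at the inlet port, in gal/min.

Rod-side annular area A_ann = π/4 × (4.16² − 1.61²) = 11.56 in^2
Q = A × v

Q ≈ 55.8 gal/min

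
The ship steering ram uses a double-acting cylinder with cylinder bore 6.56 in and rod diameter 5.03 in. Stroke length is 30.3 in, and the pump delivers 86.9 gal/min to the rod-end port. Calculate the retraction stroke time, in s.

t ≈ 1.26 s

Rod-side annular area A_ann = π/4 × (6.56² − 5.03²) = 13.93 in^2
Swept volume V = A × L; t = V / Q = A·L / Q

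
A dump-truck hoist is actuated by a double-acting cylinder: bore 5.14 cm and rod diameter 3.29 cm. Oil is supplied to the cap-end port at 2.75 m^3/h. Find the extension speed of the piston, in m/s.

v ≈ 0.368 m/s

Cap-side area A_cap = π/4 × (5.14 cm)² = 20.75 cm^2
v = Q / A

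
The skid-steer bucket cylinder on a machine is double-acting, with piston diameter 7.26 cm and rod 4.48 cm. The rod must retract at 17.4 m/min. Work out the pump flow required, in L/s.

Rod-side annular area A_ann = π/4 × (7.26² − 4.48²) = 25.63 cm^2
Q = A × v

Q ≈ 0.743 L/s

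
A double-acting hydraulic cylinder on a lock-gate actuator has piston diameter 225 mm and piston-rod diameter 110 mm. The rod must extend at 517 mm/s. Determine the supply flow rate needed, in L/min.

Q ≈ 1230 L/min

Cap-side area A_cap = π/4 × (225 mm)² = 39760 mm^2
Q = A × v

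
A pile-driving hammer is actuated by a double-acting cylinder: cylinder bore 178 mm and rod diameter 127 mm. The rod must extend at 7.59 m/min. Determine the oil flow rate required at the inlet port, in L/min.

Cap-side area A_cap = π/4 × (178 mm)² = 24880 mm^2
Q = A × v

Q ≈ 189 L/min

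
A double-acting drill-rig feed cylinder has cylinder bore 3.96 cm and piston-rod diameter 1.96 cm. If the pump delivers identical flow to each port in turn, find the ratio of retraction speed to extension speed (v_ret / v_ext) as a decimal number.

v_ret/v_ext ≈ 1.32

Cap-side area A_cap = π/4 × (3.96 cm)² = 12.32 cm^2
Rod-side annular area A_ann = π/4 × (3.96² − 1.96²) = 9.299 cm^2
For equal Q, v ∝ 1/A, so v_ret/v_ext = A_cap/A_ann.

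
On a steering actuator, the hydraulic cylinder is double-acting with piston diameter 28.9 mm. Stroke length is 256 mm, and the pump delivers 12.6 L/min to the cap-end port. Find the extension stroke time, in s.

t ≈ 0.800 s

Cap-side area A_cap = π/4 × (28.9 mm)² = 656.0 mm^2
Swept volume V = A × L; t = V / Q = A·L / Q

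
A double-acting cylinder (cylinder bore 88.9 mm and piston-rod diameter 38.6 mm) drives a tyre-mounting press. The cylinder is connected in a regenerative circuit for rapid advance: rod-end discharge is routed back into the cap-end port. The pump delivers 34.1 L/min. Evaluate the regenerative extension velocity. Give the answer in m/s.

In regeneration the rod-end outflow joins the pump flow into the cap end, so the net volume the pump must supply per unit advance equals the rod cross-section area.
Rod cross-section A_rod = π/4 × (38.6 mm)² = 1170 mm^2
v = Q_pump / A_rod

v ≈ 0.486 m/s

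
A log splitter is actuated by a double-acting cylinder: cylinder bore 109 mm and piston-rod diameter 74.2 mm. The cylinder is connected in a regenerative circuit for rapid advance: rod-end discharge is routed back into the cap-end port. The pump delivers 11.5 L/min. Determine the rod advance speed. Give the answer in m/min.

v ≈ 2.66 m/min

In regeneration the rod-end outflow joins the pump flow into the cap end, so the net volume the pump must supply per unit advance equals the rod cross-section area.
Rod cross-section A_rod = π/4 × (74.2 mm)² = 4324 mm^2
v = Q_pump / A_rod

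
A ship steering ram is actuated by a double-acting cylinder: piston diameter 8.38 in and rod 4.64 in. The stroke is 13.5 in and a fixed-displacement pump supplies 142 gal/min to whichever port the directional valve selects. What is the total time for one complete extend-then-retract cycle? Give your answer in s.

t ≈ 2.31 s

Cap-side area A_cap = π/4 × (8.38 in)² = 55.15 in^2
Rod-side annular area A_ann = π/4 × (8.38² − 4.64²) = 38.24 in^2
t_ext = A_cap·L/Q = 1.362 s
t_ret = A_ann·L/Q = 0.9444 s
t_cycle = t_ext + t_ret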